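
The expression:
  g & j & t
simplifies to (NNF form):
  g & j & t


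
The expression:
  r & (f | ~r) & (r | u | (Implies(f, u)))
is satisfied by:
  {r: True, f: True}


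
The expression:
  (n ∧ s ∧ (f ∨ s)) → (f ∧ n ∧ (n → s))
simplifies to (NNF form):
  f ∨ ¬n ∨ ¬s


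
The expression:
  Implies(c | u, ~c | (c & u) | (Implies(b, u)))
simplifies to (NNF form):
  u | ~b | ~c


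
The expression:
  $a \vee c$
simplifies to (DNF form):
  $a \vee c$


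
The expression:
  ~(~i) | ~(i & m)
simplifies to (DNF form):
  True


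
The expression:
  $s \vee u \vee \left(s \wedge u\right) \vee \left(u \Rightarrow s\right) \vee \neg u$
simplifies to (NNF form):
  $\text{True}$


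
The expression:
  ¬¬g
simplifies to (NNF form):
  g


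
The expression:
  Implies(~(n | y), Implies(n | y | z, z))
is always true.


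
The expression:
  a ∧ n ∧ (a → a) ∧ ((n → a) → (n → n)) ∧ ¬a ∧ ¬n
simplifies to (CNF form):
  False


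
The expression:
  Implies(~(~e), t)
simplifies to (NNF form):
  t | ~e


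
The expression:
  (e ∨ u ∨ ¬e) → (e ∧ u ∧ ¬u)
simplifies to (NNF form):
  False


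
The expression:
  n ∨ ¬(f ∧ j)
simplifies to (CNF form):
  n ∨ ¬f ∨ ¬j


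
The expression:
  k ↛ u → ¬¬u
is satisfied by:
  {u: True, k: False}
  {k: False, u: False}
  {k: True, u: True}


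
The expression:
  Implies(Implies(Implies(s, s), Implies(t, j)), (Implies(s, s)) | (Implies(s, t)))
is always true.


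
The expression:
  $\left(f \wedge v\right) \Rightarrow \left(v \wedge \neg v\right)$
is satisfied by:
  {v: False, f: False}
  {f: True, v: False}
  {v: True, f: False}


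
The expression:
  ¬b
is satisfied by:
  {b: False}


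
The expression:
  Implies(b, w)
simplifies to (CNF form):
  w | ~b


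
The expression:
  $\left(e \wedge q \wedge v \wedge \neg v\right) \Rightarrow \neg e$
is always true.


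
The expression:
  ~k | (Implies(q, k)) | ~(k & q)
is always true.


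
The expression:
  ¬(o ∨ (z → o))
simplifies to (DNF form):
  z ∧ ¬o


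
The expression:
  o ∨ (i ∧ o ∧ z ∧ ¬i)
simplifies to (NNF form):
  o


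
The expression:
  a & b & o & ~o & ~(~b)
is never true.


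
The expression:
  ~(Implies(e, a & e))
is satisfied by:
  {e: True, a: False}


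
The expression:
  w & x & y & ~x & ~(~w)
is never true.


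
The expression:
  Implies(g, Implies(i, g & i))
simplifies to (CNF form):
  True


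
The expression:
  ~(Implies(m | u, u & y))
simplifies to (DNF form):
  (m & ~u) | (u & ~y)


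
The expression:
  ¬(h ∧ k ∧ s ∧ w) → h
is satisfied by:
  {h: True}


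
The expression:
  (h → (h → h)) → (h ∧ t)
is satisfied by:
  {t: True, h: True}


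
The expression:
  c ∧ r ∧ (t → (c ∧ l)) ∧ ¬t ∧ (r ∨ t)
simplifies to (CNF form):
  c ∧ r ∧ ¬t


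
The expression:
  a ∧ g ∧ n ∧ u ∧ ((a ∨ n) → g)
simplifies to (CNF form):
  a ∧ g ∧ n ∧ u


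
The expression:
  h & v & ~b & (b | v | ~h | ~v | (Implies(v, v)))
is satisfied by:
  {h: True, v: True, b: False}


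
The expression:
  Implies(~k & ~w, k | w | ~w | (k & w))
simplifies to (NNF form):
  True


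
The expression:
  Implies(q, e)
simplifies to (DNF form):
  e | ~q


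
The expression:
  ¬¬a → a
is always true.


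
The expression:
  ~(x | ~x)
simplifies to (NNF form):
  False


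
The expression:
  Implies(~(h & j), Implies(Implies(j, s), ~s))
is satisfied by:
  {j: True, h: True, s: False}
  {j: True, h: False, s: False}
  {h: True, j: False, s: False}
  {j: False, h: False, s: False}
  {s: True, j: True, h: True}


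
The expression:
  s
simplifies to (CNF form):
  s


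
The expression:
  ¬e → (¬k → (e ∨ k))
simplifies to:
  e ∨ k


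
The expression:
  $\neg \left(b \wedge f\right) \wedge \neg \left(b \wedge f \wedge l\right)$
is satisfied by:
  {b: False, f: False}
  {f: True, b: False}
  {b: True, f: False}


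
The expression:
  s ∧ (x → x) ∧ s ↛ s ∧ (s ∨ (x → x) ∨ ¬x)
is never true.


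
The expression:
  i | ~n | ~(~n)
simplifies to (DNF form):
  True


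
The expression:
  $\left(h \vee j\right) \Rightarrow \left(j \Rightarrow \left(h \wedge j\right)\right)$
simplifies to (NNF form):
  $h \vee \neg j$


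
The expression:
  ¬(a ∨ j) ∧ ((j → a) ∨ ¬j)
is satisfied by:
  {j: False, a: False}


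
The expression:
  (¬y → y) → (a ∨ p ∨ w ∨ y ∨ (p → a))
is always true.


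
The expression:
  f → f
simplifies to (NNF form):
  True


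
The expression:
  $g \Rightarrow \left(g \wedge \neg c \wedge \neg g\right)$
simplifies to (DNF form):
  $\neg g$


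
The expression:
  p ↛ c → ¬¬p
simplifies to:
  True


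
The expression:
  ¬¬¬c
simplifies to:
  ¬c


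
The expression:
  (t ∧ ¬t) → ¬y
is always true.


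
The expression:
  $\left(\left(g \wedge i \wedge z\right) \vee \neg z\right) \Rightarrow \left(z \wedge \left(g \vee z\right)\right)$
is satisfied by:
  {z: True}


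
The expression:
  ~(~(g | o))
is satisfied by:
  {o: True, g: True}
  {o: True, g: False}
  {g: True, o: False}


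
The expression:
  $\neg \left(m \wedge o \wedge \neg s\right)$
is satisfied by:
  {s: True, m: False, o: False}
  {m: False, o: False, s: False}
  {s: True, o: True, m: False}
  {o: True, m: False, s: False}
  {s: True, m: True, o: False}
  {m: True, s: False, o: False}
  {s: True, o: True, m: True}


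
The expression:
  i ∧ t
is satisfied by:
  {t: True, i: True}


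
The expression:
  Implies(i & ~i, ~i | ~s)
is always true.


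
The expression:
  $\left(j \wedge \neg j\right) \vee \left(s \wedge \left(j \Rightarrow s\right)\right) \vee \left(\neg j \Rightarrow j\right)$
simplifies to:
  $j \vee s$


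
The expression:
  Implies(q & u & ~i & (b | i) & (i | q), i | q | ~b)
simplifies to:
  True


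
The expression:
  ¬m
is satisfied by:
  {m: False}


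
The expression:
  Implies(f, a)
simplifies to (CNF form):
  a | ~f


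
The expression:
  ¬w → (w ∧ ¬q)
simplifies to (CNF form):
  w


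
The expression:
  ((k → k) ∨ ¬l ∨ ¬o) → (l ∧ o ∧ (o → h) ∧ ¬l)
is never true.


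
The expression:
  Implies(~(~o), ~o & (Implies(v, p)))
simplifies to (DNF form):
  ~o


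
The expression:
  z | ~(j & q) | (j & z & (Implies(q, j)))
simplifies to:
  z | ~j | ~q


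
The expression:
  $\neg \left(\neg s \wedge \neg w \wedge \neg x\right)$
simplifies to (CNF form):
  $s \vee w \vee x$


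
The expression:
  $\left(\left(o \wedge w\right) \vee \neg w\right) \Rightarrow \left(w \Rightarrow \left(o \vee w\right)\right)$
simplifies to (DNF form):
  $\text{True}$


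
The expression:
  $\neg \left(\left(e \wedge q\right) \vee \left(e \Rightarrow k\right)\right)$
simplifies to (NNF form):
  $e \wedge \neg k \wedge \neg q$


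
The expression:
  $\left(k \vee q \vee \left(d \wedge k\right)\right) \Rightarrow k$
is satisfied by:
  {k: True, q: False}
  {q: False, k: False}
  {q: True, k: True}


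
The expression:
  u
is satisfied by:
  {u: True}


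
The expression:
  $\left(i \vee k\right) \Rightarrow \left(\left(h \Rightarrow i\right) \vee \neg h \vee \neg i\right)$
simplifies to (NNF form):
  $\text{True}$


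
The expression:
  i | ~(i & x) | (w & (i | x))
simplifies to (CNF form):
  True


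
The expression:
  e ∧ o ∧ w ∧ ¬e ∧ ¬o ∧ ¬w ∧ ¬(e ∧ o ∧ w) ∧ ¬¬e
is never true.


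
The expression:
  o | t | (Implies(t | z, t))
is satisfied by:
  {t: True, o: True, z: False}
  {t: True, o: False, z: False}
  {o: True, t: False, z: False}
  {t: False, o: False, z: False}
  {t: True, z: True, o: True}
  {t: True, z: True, o: False}
  {z: True, o: True, t: False}


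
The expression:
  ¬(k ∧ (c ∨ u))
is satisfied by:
  {c: False, k: False, u: False}
  {u: True, c: False, k: False}
  {c: True, u: False, k: False}
  {u: True, c: True, k: False}
  {k: True, u: False, c: False}


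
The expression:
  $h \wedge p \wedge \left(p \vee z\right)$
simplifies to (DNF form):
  $h \wedge p$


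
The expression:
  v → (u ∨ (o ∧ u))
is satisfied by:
  {u: True, v: False}
  {v: False, u: False}
  {v: True, u: True}


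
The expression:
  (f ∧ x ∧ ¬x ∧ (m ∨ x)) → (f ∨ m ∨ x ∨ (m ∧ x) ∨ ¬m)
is always true.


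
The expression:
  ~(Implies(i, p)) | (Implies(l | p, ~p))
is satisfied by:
  {p: False}


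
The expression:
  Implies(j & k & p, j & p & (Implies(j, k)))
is always true.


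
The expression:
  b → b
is always true.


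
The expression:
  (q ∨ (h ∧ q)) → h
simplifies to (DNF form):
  h ∨ ¬q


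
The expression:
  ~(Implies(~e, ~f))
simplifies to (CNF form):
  f & ~e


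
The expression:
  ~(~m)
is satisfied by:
  {m: True}


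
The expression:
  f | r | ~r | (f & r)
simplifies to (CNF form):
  True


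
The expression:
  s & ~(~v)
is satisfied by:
  {s: True, v: True}


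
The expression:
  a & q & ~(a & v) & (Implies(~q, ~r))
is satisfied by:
  {a: True, q: True, v: False}


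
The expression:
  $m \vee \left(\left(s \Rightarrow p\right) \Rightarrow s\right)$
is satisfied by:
  {m: True, s: True}
  {m: True, s: False}
  {s: True, m: False}


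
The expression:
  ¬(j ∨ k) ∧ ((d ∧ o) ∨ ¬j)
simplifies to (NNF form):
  ¬j ∧ ¬k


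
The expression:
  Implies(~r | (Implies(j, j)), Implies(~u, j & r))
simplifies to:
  u | (j & r)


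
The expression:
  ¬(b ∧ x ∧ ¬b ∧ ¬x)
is always true.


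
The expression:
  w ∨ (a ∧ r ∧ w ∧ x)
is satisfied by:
  {w: True}


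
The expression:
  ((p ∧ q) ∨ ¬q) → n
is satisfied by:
  {n: True, q: True, p: False}
  {n: True, q: False, p: False}
  {n: True, p: True, q: True}
  {n: True, p: True, q: False}
  {q: True, p: False, n: False}


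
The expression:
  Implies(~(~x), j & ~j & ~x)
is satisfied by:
  {x: False}


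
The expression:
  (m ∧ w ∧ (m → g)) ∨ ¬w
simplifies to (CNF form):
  (g ∨ ¬w) ∧ (m ∨ ¬w)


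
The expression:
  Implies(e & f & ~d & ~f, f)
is always true.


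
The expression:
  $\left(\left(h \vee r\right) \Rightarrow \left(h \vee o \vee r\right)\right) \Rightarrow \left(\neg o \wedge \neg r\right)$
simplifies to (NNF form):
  $\neg o \wedge \neg r$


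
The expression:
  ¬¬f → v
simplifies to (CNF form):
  v ∨ ¬f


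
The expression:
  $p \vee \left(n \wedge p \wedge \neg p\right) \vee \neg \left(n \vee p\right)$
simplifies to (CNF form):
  $p \vee \neg n$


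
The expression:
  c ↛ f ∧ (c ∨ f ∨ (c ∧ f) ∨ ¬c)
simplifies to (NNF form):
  c ∧ ¬f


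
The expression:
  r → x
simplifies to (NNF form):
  x ∨ ¬r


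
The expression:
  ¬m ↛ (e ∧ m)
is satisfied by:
  {m: False}


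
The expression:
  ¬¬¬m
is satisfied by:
  {m: False}


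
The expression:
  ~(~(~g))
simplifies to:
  ~g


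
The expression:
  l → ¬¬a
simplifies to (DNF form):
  a ∨ ¬l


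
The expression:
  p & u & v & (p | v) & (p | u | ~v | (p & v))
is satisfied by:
  {p: True, u: True, v: True}


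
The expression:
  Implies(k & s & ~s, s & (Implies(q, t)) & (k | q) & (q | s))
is always true.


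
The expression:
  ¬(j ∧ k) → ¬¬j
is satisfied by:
  {j: True}


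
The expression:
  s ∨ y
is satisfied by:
  {y: True, s: True}
  {y: True, s: False}
  {s: True, y: False}


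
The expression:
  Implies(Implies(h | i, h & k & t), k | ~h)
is always true.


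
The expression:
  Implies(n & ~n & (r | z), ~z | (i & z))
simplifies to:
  True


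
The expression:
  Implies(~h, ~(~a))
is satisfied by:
  {a: True, h: True}
  {a: True, h: False}
  {h: True, a: False}


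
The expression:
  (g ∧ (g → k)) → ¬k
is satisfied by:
  {g: False, k: False}
  {k: True, g: False}
  {g: True, k: False}


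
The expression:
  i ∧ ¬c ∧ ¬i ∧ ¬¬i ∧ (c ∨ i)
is never true.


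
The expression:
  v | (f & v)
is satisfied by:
  {v: True}


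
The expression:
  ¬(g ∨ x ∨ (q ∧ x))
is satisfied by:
  {x: False, g: False}


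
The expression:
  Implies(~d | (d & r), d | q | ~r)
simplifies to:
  d | q | ~r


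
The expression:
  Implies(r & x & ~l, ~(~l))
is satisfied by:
  {l: True, x: False, r: False}
  {l: False, x: False, r: False}
  {r: True, l: True, x: False}
  {r: True, l: False, x: False}
  {x: True, l: True, r: False}
  {x: True, l: False, r: False}
  {x: True, r: True, l: True}


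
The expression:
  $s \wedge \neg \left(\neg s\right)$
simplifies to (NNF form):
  $s$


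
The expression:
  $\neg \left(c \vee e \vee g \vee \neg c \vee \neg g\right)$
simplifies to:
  $\text{False}$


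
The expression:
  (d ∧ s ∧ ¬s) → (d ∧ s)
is always true.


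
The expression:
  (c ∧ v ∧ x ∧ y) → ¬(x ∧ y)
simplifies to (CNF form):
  ¬c ∨ ¬v ∨ ¬x ∨ ¬y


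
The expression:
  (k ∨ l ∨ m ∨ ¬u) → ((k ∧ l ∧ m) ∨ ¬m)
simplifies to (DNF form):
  (k ∧ l) ∨ ¬m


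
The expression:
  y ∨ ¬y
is always true.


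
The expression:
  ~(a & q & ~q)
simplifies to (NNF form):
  True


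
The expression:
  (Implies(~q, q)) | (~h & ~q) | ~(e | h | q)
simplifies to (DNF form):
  q | ~h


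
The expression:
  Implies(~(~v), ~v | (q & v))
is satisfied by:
  {q: True, v: False}
  {v: False, q: False}
  {v: True, q: True}


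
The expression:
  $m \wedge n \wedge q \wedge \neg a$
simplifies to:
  $m \wedge n \wedge q \wedge \neg a$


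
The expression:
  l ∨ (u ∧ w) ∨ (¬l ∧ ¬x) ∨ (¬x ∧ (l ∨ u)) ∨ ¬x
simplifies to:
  l ∨ (u ∧ w) ∨ ¬x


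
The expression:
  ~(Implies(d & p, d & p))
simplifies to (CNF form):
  False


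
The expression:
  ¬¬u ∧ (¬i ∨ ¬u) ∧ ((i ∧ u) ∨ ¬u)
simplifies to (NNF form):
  False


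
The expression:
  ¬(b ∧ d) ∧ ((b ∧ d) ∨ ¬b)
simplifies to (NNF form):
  ¬b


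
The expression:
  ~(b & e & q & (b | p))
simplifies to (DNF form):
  ~b | ~e | ~q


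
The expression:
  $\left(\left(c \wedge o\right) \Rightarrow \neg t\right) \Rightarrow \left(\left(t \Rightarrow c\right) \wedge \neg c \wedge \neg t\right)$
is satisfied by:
  {o: True, t: False, c: False}
  {o: False, t: False, c: False}
  {c: True, t: True, o: True}


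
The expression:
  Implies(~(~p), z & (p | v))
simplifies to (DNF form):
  z | ~p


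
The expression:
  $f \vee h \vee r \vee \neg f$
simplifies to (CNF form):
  $\text{True}$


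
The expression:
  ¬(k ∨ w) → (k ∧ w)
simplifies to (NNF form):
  k ∨ w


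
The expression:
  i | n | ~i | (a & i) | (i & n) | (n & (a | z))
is always true.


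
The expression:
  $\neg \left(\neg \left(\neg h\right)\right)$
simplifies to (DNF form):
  $\neg h$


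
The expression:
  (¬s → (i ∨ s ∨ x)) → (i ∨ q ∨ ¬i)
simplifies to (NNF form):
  True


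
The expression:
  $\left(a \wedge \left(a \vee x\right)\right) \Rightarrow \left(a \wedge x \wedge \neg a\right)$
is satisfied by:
  {a: False}


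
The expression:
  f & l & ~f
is never true.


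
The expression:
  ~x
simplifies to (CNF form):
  ~x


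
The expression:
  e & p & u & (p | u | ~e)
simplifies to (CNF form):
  e & p & u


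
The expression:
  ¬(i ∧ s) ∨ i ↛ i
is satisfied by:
  {s: False, i: False}
  {i: True, s: False}
  {s: True, i: False}


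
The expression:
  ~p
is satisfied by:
  {p: False}


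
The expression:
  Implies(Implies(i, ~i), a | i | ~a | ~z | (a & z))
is always true.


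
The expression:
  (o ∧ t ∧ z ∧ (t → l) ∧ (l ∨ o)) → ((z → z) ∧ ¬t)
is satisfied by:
  {l: False, t: False, z: False, o: False}
  {o: True, l: False, t: False, z: False}
  {z: True, l: False, t: False, o: False}
  {o: True, z: True, l: False, t: False}
  {t: True, o: False, l: False, z: False}
  {o: True, t: True, l: False, z: False}
  {z: True, t: True, o: False, l: False}
  {o: True, z: True, t: True, l: False}
  {l: True, z: False, t: False, o: False}
  {o: True, l: True, z: False, t: False}
  {z: True, l: True, o: False, t: False}
  {o: True, z: True, l: True, t: False}
  {t: True, l: True, z: False, o: False}
  {o: True, t: True, l: True, z: False}
  {z: True, t: True, l: True, o: False}


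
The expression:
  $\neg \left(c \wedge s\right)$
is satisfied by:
  {s: False, c: False}
  {c: True, s: False}
  {s: True, c: False}


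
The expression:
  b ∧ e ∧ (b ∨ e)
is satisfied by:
  {e: True, b: True}


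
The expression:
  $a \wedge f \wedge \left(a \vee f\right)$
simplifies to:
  $a \wedge f$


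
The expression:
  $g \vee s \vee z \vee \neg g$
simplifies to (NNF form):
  $\text{True}$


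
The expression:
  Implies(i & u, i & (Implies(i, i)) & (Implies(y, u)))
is always true.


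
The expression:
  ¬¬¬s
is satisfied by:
  {s: False}


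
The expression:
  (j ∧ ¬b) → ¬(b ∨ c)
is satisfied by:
  {b: True, c: False, j: False}
  {c: False, j: False, b: False}
  {j: True, b: True, c: False}
  {j: True, c: False, b: False}
  {b: True, c: True, j: False}
  {c: True, b: False, j: False}
  {j: True, c: True, b: True}


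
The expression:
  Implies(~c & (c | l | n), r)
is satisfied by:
  {r: True, c: True, l: False, n: False}
  {r: True, n: True, c: True, l: False}
  {r: True, c: True, l: True, n: False}
  {r: True, n: True, c: True, l: True}
  {r: True, l: False, c: False, n: False}
  {r: True, n: True, l: False, c: False}
  {r: True, l: True, c: False, n: False}
  {r: True, n: True, l: True, c: False}
  {c: True, n: False, l: False, r: False}
  {n: True, c: True, l: False, r: False}
  {c: True, l: True, n: False, r: False}
  {n: True, c: True, l: True, r: False}
  {n: False, l: False, c: False, r: False}


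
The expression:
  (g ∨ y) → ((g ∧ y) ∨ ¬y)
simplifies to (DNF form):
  g ∨ ¬y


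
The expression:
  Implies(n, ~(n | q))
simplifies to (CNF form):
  ~n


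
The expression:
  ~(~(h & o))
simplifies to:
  h & o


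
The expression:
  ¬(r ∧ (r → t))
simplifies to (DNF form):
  ¬r ∨ ¬t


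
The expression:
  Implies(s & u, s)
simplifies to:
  True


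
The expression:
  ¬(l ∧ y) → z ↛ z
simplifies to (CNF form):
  l ∧ y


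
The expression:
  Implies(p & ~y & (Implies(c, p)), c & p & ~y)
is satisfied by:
  {y: True, c: True, p: False}
  {y: True, p: False, c: False}
  {c: True, p: False, y: False}
  {c: False, p: False, y: False}
  {y: True, c: True, p: True}
  {y: True, p: True, c: False}
  {c: True, p: True, y: False}


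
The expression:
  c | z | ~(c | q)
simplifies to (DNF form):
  c | z | ~q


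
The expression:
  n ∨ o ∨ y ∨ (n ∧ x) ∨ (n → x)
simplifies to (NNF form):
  True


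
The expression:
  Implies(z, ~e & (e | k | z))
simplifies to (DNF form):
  ~e | ~z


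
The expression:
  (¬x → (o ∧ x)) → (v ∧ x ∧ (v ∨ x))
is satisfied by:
  {v: True, x: False}
  {x: False, v: False}
  {x: True, v: True}


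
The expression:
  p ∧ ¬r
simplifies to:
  p ∧ ¬r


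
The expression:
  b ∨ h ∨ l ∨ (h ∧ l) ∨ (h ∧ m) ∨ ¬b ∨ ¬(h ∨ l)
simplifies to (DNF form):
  True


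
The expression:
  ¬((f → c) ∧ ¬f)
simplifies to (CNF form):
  f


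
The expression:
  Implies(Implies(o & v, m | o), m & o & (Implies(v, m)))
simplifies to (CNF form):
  m & o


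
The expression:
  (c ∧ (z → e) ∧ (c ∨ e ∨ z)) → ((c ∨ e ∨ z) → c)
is always true.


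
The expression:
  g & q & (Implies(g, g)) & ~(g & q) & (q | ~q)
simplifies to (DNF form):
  False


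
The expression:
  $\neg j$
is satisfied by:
  {j: False}


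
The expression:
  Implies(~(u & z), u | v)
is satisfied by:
  {v: True, u: True}
  {v: True, u: False}
  {u: True, v: False}


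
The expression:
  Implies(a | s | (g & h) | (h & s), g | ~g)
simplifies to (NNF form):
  True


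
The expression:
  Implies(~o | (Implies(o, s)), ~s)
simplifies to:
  ~s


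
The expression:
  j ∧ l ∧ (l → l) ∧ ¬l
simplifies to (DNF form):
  False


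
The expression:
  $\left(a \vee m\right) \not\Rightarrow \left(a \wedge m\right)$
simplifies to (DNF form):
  $\left(a \wedge \neg m\right) \vee \left(m \wedge \neg a\right)$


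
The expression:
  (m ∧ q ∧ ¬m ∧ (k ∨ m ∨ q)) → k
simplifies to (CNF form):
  True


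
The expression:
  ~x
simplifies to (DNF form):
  ~x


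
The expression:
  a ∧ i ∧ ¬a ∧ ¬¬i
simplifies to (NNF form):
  False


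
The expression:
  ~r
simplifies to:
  ~r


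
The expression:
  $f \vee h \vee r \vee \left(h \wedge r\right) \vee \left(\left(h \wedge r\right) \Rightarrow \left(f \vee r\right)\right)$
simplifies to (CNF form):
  $\text{True}$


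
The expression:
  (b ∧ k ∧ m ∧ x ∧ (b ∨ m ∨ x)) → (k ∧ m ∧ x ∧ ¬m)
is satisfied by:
  {k: False, m: False, x: False, b: False}
  {b: True, k: False, m: False, x: False}
  {x: True, k: False, m: False, b: False}
  {b: True, x: True, k: False, m: False}
  {m: True, b: False, k: False, x: False}
  {b: True, m: True, k: False, x: False}
  {x: True, m: True, b: False, k: False}
  {b: True, x: True, m: True, k: False}
  {k: True, x: False, m: False, b: False}
  {b: True, k: True, x: False, m: False}
  {x: True, k: True, b: False, m: False}
  {b: True, x: True, k: True, m: False}
  {m: True, k: True, x: False, b: False}
  {b: True, m: True, k: True, x: False}
  {x: True, m: True, k: True, b: False}


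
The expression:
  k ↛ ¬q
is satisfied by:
  {q: True, k: True}


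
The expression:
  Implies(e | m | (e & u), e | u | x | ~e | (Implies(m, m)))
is always true.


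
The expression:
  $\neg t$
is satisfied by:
  {t: False}


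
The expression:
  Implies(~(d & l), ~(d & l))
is always true.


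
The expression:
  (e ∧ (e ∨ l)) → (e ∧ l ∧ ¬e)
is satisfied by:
  {e: False}


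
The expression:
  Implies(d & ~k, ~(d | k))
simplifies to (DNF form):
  k | ~d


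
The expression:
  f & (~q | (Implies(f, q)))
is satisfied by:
  {f: True}


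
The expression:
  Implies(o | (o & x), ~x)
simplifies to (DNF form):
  ~o | ~x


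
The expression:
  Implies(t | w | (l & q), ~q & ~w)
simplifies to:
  ~w & (~l | ~q) & (~q | ~t)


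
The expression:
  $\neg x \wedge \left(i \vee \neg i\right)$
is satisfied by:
  {x: False}


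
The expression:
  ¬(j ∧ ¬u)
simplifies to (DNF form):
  u ∨ ¬j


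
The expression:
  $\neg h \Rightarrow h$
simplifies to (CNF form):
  $h$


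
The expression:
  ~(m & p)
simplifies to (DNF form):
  ~m | ~p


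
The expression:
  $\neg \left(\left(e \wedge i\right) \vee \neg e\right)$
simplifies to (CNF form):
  $e \wedge \neg i$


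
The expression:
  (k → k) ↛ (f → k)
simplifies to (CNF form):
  f ∧ ¬k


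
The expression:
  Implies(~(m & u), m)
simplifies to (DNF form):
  m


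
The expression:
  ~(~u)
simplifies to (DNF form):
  u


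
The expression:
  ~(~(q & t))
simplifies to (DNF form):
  q & t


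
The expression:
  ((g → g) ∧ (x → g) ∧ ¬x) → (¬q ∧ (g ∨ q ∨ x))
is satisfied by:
  {x: True, g: True, q: False}
  {x: True, q: False, g: False}
  {x: True, g: True, q: True}
  {x: True, q: True, g: False}
  {g: True, q: False, x: False}


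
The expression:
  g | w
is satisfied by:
  {g: True, w: True}
  {g: True, w: False}
  {w: True, g: False}


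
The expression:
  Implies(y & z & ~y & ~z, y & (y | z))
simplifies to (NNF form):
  True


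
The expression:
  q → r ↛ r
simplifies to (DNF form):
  ¬q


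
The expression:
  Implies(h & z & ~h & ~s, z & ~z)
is always true.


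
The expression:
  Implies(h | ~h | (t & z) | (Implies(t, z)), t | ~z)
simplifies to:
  t | ~z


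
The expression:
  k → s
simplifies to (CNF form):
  s ∨ ¬k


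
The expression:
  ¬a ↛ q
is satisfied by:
  {q: True, a: False}
  {a: False, q: False}
  {a: True, q: True}


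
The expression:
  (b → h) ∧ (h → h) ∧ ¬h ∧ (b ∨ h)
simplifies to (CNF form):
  False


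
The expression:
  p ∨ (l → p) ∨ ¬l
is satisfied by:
  {p: True, l: False}
  {l: False, p: False}
  {l: True, p: True}


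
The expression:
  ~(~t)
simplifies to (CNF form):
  t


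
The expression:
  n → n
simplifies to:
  True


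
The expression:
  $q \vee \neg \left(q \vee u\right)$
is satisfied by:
  {q: True, u: False}
  {u: False, q: False}
  {u: True, q: True}


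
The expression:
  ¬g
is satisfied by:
  {g: False}


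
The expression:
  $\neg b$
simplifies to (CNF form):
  $\neg b$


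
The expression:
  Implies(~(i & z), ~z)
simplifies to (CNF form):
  i | ~z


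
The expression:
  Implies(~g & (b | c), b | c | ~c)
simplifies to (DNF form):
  True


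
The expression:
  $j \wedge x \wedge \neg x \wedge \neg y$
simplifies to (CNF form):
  $\text{False}$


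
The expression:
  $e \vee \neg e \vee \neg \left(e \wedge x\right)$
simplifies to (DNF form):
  $\text{True}$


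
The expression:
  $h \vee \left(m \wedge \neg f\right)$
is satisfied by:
  {h: True, m: True, f: False}
  {h: True, m: False, f: False}
  {f: True, h: True, m: True}
  {f: True, h: True, m: False}
  {m: True, f: False, h: False}


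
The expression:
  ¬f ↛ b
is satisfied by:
  {b: True, f: False}
  {f: False, b: False}
  {f: True, b: True}


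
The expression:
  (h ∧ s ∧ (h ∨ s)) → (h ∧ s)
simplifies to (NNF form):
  True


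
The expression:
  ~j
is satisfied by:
  {j: False}


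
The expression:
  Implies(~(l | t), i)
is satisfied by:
  {i: True, t: True, l: True}
  {i: True, t: True, l: False}
  {i: True, l: True, t: False}
  {i: True, l: False, t: False}
  {t: True, l: True, i: False}
  {t: True, l: False, i: False}
  {l: True, t: False, i: False}


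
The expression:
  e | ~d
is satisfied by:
  {e: True, d: False}
  {d: False, e: False}
  {d: True, e: True}


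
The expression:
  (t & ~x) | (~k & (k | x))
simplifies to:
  (t & ~x) | (x & ~k)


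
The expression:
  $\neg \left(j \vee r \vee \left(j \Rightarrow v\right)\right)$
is never true.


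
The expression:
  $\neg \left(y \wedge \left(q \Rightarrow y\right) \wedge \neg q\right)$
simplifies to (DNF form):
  $q \vee \neg y$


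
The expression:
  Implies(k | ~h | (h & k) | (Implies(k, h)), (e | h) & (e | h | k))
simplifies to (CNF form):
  e | h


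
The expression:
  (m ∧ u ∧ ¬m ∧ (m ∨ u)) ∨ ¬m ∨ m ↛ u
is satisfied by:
  {u: False, m: False}
  {m: True, u: False}
  {u: True, m: False}


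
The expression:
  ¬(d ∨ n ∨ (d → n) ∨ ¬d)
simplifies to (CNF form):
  False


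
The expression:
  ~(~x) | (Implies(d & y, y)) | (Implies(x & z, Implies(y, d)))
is always true.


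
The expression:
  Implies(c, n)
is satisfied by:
  {n: True, c: False}
  {c: False, n: False}
  {c: True, n: True}


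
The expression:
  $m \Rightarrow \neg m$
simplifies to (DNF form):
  $\neg m$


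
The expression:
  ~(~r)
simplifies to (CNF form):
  r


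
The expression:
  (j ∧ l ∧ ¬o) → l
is always true.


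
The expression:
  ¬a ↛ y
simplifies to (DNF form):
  ¬a ∧ ¬y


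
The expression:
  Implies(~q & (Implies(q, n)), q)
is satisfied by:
  {q: True}


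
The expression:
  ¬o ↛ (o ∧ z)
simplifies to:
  ¬o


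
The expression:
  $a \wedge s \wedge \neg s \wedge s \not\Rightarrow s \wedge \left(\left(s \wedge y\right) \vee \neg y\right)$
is never true.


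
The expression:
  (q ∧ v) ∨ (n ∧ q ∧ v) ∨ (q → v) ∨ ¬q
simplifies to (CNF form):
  v ∨ ¬q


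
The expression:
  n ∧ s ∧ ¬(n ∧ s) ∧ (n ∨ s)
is never true.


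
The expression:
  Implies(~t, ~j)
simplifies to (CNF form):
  t | ~j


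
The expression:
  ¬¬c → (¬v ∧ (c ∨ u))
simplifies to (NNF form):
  ¬c ∨ ¬v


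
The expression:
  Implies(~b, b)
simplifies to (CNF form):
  b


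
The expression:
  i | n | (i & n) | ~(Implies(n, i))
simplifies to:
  i | n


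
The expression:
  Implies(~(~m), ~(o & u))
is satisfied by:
  {u: False, m: False, o: False}
  {o: True, u: False, m: False}
  {m: True, u: False, o: False}
  {o: True, m: True, u: False}
  {u: True, o: False, m: False}
  {o: True, u: True, m: False}
  {m: True, u: True, o: False}


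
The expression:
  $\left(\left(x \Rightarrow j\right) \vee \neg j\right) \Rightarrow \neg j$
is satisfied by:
  {j: False}


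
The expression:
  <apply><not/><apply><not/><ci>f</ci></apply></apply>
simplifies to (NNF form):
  <ci>f</ci>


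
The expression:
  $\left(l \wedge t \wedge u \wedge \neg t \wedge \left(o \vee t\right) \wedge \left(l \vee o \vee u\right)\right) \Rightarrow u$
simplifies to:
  $\text{True}$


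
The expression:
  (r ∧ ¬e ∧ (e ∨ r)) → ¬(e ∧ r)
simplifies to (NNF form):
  True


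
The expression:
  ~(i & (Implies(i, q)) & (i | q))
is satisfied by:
  {q: False, i: False}
  {i: True, q: False}
  {q: True, i: False}


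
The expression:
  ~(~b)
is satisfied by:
  {b: True}


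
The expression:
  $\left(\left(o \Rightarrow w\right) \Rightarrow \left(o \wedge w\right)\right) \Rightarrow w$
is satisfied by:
  {w: True, o: False}
  {o: False, w: False}
  {o: True, w: True}


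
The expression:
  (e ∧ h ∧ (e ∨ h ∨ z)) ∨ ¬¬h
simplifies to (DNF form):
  h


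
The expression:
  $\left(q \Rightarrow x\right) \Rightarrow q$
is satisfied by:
  {q: True}


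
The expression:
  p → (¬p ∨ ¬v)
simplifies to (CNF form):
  ¬p ∨ ¬v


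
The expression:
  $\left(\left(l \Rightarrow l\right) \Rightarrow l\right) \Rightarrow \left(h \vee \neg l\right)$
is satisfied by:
  {h: True, l: False}
  {l: False, h: False}
  {l: True, h: True}


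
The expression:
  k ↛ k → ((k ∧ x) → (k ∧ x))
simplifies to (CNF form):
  True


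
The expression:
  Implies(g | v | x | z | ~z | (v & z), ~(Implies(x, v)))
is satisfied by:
  {x: True, v: False}


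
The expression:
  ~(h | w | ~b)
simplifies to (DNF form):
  b & ~h & ~w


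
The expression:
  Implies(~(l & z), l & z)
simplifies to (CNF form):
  l & z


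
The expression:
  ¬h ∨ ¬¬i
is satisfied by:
  {i: True, h: False}
  {h: False, i: False}
  {h: True, i: True}


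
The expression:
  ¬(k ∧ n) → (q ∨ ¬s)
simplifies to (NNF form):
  q ∨ (k ∧ n) ∨ ¬s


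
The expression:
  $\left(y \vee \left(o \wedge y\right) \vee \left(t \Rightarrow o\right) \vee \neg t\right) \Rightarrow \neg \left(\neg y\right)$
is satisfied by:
  {y: True, t: True, o: False}
  {y: True, t: False, o: False}
  {y: True, o: True, t: True}
  {y: True, o: True, t: False}
  {t: True, o: False, y: False}


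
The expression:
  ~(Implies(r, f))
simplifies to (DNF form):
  r & ~f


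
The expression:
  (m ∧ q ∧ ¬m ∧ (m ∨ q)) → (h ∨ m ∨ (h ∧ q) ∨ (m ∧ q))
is always true.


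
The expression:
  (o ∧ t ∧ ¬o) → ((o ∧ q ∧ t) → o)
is always true.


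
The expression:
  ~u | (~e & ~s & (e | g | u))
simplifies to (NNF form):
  ~u | (~e & ~s)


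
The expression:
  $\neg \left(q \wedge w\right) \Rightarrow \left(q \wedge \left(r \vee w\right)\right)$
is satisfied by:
  {r: True, w: True, q: True}
  {r: True, q: True, w: False}
  {w: True, q: True, r: False}


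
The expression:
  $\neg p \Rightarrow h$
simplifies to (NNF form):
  $h \vee p$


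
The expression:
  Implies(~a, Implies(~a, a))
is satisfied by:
  {a: True}


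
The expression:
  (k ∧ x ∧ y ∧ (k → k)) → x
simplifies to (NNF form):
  True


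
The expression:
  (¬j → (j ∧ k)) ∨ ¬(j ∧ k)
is always true.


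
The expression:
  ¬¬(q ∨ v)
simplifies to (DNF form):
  q ∨ v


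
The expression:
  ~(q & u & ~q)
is always true.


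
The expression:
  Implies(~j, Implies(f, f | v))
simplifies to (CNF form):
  True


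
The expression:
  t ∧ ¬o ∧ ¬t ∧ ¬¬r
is never true.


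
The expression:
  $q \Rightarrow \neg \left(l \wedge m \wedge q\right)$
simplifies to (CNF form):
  $\neg l \vee \neg m \vee \neg q$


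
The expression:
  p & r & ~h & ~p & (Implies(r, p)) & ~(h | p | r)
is never true.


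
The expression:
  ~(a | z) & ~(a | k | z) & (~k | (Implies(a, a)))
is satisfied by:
  {z: False, k: False, a: False}


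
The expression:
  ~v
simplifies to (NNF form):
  ~v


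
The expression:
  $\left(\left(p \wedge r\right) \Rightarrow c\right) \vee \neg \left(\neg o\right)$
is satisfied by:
  {o: True, c: True, p: False, r: False}
  {o: True, p: False, c: False, r: False}
  {c: True, o: False, p: False, r: False}
  {o: False, p: False, c: False, r: False}
  {r: True, o: True, c: True, p: False}
  {r: True, o: True, p: False, c: False}
  {r: True, c: True, o: False, p: False}
  {r: True, o: False, p: False, c: False}
  {o: True, p: True, c: True, r: False}
  {o: True, p: True, r: False, c: False}
  {p: True, c: True, r: False, o: False}
  {p: True, r: False, c: False, o: False}
  {o: True, p: True, r: True, c: True}
  {o: True, p: True, r: True, c: False}
  {p: True, r: True, c: True, o: False}


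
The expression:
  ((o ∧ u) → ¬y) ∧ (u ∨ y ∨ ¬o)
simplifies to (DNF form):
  (u ∧ ¬y) ∨ (y ∧ ¬u) ∨ ¬o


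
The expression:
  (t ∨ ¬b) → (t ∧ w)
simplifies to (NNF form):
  (b ∧ ¬t) ∨ (t ∧ w)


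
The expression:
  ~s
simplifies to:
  ~s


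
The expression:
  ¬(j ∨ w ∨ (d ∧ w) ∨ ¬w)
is never true.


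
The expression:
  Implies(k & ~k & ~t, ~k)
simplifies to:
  True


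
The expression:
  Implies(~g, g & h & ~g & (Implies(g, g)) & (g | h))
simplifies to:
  g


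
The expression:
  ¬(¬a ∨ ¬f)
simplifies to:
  a ∧ f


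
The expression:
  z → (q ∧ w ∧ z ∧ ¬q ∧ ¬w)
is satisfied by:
  {z: False}


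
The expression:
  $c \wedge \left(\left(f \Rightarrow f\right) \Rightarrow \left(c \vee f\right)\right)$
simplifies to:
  $c$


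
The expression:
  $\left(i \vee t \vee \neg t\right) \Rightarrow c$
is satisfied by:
  {c: True}


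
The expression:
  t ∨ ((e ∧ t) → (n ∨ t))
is always true.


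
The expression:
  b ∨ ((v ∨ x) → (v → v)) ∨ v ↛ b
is always true.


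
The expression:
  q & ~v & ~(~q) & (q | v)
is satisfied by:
  {q: True, v: False}


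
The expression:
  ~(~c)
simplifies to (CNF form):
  c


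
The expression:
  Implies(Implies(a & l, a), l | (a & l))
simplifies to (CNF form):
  l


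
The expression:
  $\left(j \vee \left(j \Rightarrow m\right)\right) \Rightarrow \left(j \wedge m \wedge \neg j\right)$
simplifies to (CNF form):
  $\text{False}$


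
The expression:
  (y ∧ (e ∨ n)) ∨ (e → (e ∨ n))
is always true.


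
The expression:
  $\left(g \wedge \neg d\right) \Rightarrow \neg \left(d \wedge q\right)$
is always true.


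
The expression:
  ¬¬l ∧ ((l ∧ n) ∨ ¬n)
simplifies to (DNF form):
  l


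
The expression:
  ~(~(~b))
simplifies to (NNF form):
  ~b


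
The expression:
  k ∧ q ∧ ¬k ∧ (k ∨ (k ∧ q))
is never true.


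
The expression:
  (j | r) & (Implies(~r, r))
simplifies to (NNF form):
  r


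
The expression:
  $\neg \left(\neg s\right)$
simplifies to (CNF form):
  $s$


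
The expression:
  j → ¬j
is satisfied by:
  {j: False}


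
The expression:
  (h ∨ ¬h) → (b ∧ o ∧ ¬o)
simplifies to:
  False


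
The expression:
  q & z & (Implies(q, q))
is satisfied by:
  {z: True, q: True}


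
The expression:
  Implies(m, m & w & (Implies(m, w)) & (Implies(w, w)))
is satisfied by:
  {w: True, m: False}
  {m: False, w: False}
  {m: True, w: True}


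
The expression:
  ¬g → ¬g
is always true.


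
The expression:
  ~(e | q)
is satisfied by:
  {q: False, e: False}


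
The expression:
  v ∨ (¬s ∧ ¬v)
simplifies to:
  v ∨ ¬s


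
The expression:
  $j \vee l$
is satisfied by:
  {l: True, j: True}
  {l: True, j: False}
  {j: True, l: False}


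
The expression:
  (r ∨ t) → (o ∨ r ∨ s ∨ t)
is always true.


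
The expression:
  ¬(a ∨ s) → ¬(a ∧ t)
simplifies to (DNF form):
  True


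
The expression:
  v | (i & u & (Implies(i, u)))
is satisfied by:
  {v: True, u: True, i: True}
  {v: True, u: True, i: False}
  {v: True, i: True, u: False}
  {v: True, i: False, u: False}
  {u: True, i: True, v: False}


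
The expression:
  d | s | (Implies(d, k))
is always true.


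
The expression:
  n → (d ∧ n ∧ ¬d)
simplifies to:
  ¬n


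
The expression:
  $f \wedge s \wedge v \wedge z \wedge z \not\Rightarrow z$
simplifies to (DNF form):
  $\text{False}$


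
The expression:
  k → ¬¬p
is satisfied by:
  {p: True, k: False}
  {k: False, p: False}
  {k: True, p: True}


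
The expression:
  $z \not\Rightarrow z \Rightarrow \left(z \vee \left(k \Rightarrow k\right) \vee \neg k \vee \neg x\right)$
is always true.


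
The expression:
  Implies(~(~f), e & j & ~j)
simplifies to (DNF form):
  ~f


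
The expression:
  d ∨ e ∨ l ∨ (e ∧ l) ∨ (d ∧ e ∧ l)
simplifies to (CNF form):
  d ∨ e ∨ l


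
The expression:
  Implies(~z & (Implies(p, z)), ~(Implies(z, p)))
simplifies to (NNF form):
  p | z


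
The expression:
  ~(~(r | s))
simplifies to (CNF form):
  r | s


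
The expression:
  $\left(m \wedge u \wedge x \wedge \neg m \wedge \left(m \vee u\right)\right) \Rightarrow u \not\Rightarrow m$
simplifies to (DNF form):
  $\text{True}$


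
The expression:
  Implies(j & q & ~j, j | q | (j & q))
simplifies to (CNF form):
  True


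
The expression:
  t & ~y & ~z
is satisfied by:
  {t: True, y: False, z: False}


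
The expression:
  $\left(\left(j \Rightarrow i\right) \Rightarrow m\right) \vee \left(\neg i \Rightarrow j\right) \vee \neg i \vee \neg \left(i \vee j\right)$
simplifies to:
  $\text{True}$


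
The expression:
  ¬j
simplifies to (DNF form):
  ¬j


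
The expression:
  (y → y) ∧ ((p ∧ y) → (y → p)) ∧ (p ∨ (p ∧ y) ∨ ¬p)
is always true.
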